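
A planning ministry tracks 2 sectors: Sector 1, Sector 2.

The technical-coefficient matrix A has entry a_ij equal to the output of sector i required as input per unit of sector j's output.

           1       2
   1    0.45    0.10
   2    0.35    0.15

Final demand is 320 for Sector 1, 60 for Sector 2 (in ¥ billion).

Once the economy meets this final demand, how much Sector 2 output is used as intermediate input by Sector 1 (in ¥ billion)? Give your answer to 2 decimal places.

I − A =
  [   0.55    -0.10]
  [  -0.35     0.85]
det(I−A) = (0.55)(0.85) − (-0.10)(-0.35) = 0.4325
adj(I−A) = [[0.85, 0.10], [0.35, 0.55]]
(I − A)⁻¹ = adj(I−A) / det(I−A) ≈
  [   1.9653     0.2312]
  [   0.8092     1.2717]
First solve x = (I − A)⁻¹ d = adj(I−A)·d / det(I−A); in particular x_1 = (0.85·320 + 0.10·60) / 0.4325 = 278.00 / 0.4325 ≈ 642.7746.
Intermediate flow from 2 to 1: z_21 = a_21 · x_1 = 0.35 × 278.00 / 0.4325 = 97.30 / 0.4325 ≈ 224.97.

z_21 = 224.97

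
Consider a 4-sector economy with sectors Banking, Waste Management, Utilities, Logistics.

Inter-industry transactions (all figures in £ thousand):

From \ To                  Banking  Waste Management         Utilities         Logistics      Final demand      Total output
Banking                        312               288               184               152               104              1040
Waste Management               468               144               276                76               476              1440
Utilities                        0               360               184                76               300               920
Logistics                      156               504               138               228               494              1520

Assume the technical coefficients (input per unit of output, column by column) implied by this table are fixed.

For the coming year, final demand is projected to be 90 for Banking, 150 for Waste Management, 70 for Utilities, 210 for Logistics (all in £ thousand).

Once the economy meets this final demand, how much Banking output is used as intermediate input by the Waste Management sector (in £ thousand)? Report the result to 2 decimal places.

z_BW = 102.96

Technical coefficients a_ij = z_ij / X_j:
  a_BB = 312/1040 = 0.30, a_WB = 468/1040 = 0.45, a_UB = 0/1040 = 0.00, a_LB = 156/1040 = 0.15
  a_BW = 288/1440 = 0.20, a_WW = 144/1440 = 0.10, a_UW = 360/1440 = 0.25, a_LW = 504/1440 = 0.35
  a_BU = 184/920 = 0.20, a_WU = 276/920 = 0.30, a_UU = 184/920 = 0.20, a_LU = 138/920 = 0.15
  a_BL = 152/1520 = 0.10, a_WL = 76/1520 = 0.05, a_UL = 76/1520 = 0.05, a_LL = 228/1520 = 0.15
I − A =
  [   0.70    -0.20    -0.20    -0.10]
  [  -0.45     0.90    -0.30    -0.05]
  [   0.00    -0.25     0.80    -0.05]
  [  -0.15    -0.35    -0.15     0.85]
Compute the cofactors C_ij = (−1)^(i+j)·(3×3 minor ij) of I−A; the adjugate is their transpose:
adj(I−A) = Cᵀ =
  [ 0.520375   0.212250   0.226000   0.087000]
  [ 0.310875   0.457250   0.264000   0.079000]
  [ 0.112125   0.158750   0.416000   0.047000]
  [ 0.239625   0.253750   0.222000   0.357000]
det(I−A) = Σ_j (I−A)_1j·C_1j = (0.70)(0.520375) + (-0.20)(0.310875) + (-0.20)(0.112125) + (-0.10)(0.239625) = 0.2557
(I − A)⁻¹ = adj(I−A) / det(I−A) ≈
  [   2.0351     0.8301     0.8838     0.3402]
  [   1.2158     1.7882     1.0325     0.3090]
  [   0.4385     0.6208     1.6269     0.1838]
  [   0.9371     0.9924     0.8682     1.3962]
First solve x = (I − A)⁻¹ d = adj(I−A)·d / det(I−A); in particular x_W = (0.310875·90 + 0.457250·150 + 0.264000·70 + 0.079000·210) / 0.2557 = 131.63625 / 0.2557 ≈ 514.8074.
Intermediate flow from B to W: z_BW = a_BW · x_W = 0.20 × 131.63625 / 0.2557 = 26.32725 / 0.2557 ≈ 102.96.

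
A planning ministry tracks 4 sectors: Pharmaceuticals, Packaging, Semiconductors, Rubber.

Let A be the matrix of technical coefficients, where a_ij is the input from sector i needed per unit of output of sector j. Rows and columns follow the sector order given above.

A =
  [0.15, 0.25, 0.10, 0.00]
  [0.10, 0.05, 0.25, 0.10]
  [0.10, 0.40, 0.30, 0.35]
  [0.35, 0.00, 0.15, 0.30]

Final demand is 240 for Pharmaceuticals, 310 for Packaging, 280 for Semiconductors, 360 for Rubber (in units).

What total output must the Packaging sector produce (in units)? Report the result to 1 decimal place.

x_2 = 992.1

I − A =
  [   0.85    -0.25    -0.10     0.00]
  [  -0.10     0.95    -0.25    -0.10]
  [  -0.10    -0.40     0.70    -0.35]
  [  -0.35     0.00    -0.15     0.70]
Compute the cofactors C_ij = (−1)^(i+j)·(3×3 minor ij) of I−A; the adjugate is their transpose:
adj(I−A) = Cᵀ =
  [ 0.339625   0.137375   0.114000   0.076625]
  [ 0.117875   0.352625   0.172000   0.136375]
  [ 0.224875   0.286125   0.539000   0.310375]
  [ 0.218000   0.130000   0.172500   0.443000]
det(I−A) = Σ_j (I−A)_1j·C_1j = (0.85)(0.339625) + (-0.25)(0.117875) + (-0.10)(0.224875) + (0.00)(0.218000) = 0.236725
(I − A)⁻¹ = adj(I−A) / det(I−A) ≈
  [   1.4347     0.5803     0.4816     0.3237]
  [   0.4979     1.4896     0.7266     0.5761]
  [   0.9499     1.2087     2.2769     1.3111]
  [   0.9209     0.5492     0.7287     1.8714]
x = (I − A)⁻¹ d = adj(I−A)·d / det(I−A), with det(I−A) = 0.236725:
  x_1 = (0.339625·240 + 0.137375·310 + 0.114000·280 + 0.076625·360) / 0.236725 = 183.60125 / 0.236725 ≈ 775.6
  x_2 = (0.117875·240 + 0.352625·310 + 0.172000·280 + 0.136375·360) / 0.236725 = 234.85875 / 0.236725 ≈ 992.1
  x_3 = (0.224875·240 + 0.286125·310 + 0.539000·280 + 0.310375·360) / 0.236725 = 405.32375 / 0.236725 ≈ 1712.2
  x_4 = (0.218000·240 + 0.130000·310 + 0.172500·280 + 0.443000·360) / 0.236725 = 300.40 / 0.236725 ≈ 1269.0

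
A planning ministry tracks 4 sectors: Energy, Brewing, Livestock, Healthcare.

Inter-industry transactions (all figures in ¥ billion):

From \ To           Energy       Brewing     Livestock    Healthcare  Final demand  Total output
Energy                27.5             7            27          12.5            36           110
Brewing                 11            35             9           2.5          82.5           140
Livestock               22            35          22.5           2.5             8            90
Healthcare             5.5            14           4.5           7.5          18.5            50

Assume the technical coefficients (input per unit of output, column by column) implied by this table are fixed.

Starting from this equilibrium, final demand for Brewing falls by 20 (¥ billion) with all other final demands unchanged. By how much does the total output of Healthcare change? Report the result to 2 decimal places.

Technical coefficients a_ij = z_ij / X_j:
  a_EE = 27.5/110 = 0.25, a_BE = 11/110 = 0.10, a_LE = 22/110 = 0.20, a_HE = 5.5/110 = 0.05
  a_EB = 7/140 = 0.05, a_BB = 35/140 = 0.25, a_LB = 35/140 = 0.25, a_HB = 14/140 = 0.10
  a_EL = 27/90 = 0.30, a_BL = 9/90 = 0.10, a_LL = 22.5/90 = 0.25, a_HL = 4.5/90 = 0.05
  a_EH = 12.5/50 = 0.25, a_BH = 2.5/50 = 0.05, a_LH = 2.5/50 = 0.05, a_HH = 7.5/50 = 0.15
I − A =
  [   0.75    -0.05    -0.30    -0.25]
  [  -0.10     0.75    -0.10    -0.05]
  [  -0.20    -0.25     0.75    -0.05]
  [  -0.05    -0.10    -0.05     0.85]
Compute the cofactors C_ij = (−1)^(i+j)·(3×3 minor ij) of I−A; the adjugate is their transpose:
adj(I−A) = Cᵀ =
  [ 0.450125   0.118875   0.206000   0.151500]
  [ 0.083125   0.412625   0.091875   0.054125]
  [ 0.150750   0.173625   0.458125   0.081500]
  [ 0.045125   0.065750   0.049875   0.345875]
det(I−A) = Σ_j (I−A)_1j·C_1j = (0.75)(0.450125) + (-0.05)(0.083125) + (-0.30)(0.150750) + (-0.25)(0.045125) = 0.27693125
(I − A)⁻¹ = adj(I−A) / det(I−A) ≈
  [   1.6254     0.4293     0.7439     0.5471]
  [   0.3002     1.4900     0.3318     0.1954]
  [   0.5444     0.6270     1.6543     0.2943]
  [   0.1629     0.2374     0.1801     1.2490]
Δx = (I − A)⁻¹ Δd with Δd having -20 in the Brewing component and 0 elsewhere.
So Δx_H = L_HB · (-20), where L_HB = adj(I−A)_HB / det(I−A) = 0.065750 / 0.27693125.
Δx_H = 0.065750 × (-20) / 0.27693125 = -1.315 / 0.27693125 ≈ -4.75.

Δx_H = -4.75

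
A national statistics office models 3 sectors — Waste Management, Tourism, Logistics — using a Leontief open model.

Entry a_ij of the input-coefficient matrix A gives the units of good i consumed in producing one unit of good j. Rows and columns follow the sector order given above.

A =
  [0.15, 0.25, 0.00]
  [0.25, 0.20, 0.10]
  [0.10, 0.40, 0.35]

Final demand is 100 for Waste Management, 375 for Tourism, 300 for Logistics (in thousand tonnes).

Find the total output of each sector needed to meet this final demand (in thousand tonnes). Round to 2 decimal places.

I − A =
  [   0.85    -0.25     0.00]
  [  -0.25     0.80    -0.10]
  [  -0.10    -0.40     0.65]
Cofactors of I−A, C_ij = (−1)^(i+j)·(minor ij) (rows/columns in the sector order above):
  C_11 = (0.80)(0.65) − (-0.10)(-0.40) = 0.4800
  C_12 = −[(-0.25)(0.65) − (-0.10)(-0.10)] = 0.1725
  C_13 = (-0.25)(-0.40) − (0.80)(-0.10) = 0.1800
  C_21 = −[(-0.25)(0.65) − (0.00)(-0.40)] = 0.1625
  C_22 = (0.85)(0.65) − (0.00)(-0.10) = 0.5525
  C_23 = −[(0.85)(-0.40) − (-0.25)(-0.10)] = 0.3650
  C_31 = (-0.25)(-0.10) − (0.00)(0.80) = 0.0250
  C_32 = −[(0.85)(-0.10) − (0.00)(-0.25)] = 0.0850
  C_33 = (0.85)(0.80) − (-0.25)(-0.25) = 0.6175
det(I−A) = Σ_j (I−A)_1j·C_1j = (0.85)(0.4800) + (-0.25)(0.1725) + (0.00)(0.1800) = 0.364875
adj(I−A) = Cᵀ =
  [ 0.4800   0.1625   0.0250]
  [ 0.1725   0.5525   0.0850]
  [ 0.1800   0.3650   0.6175]
(I − A)⁻¹ = adj(I−A) / det(I−A) ≈
  [   1.3155     0.4454     0.0685]
  [   0.4728     1.5142     0.2330]
  [   0.4933     1.0003     1.6924]
x = (I − A)⁻¹ d = adj(I−A)·d / det(I−A), with det(I−A) = 0.364875:
  x_W = (0.4800·100 + 0.1625·375 + 0.0250·300) / 0.364875 = 116.4375 / 0.364875 ≈ 319.12
  x_T = (0.1725·100 + 0.5525·375 + 0.0850·300) / 0.364875 = 249.9375 / 0.364875 ≈ 684.99
  x_L = (0.1800·100 + 0.3650·375 + 0.6175·300) / 0.364875 = 340.125 / 0.364875 ≈ 932.17

x_W = 319.12, x_T = 684.99, x_L = 932.17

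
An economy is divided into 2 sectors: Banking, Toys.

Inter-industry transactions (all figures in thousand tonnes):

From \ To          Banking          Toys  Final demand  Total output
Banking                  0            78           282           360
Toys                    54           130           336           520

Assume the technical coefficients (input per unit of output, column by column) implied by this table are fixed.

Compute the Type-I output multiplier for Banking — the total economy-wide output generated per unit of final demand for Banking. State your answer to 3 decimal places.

m_1 = 1.237

Technical coefficients a_ij = z_ij / X_j:
  a_11 = 0/360 = 0.00, a_21 = 54/360 = 0.15
  a_12 = 78/520 = 0.15, a_22 = 130/520 = 0.25
I − A =
  [   1.00    -0.15]
  [  -0.15     0.75]
det(I−A) = (1.00)(0.75) − (-0.15)(-0.15) = 0.7275
adj(I−A) = [[0.75, 0.15], [0.15, 1.00]]
(I − A)⁻¹ = adj(I−A) / det(I−A) ≈
  [   1.0309     0.2062]
  [   0.2062     1.3746]
The output multiplier for sector j is the column-j sum of the Leontief inverse (I − A)⁻¹ = adj(I−A) / det(I−A).
Column 1 of adj(I−A): (0.75, 0.15); det(I−A) = 0.7275.
m_1 = (0.75 + 0.15) / 0.7275 = 0.90 / 0.7275 ≈ 1.237.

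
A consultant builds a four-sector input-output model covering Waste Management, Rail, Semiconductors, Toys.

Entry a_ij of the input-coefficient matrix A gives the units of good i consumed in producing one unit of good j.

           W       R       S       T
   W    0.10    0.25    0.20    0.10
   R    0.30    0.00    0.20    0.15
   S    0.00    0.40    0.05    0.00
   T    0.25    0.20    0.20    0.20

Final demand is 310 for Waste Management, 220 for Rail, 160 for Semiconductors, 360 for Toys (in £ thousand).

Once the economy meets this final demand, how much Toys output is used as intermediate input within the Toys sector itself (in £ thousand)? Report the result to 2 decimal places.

I − A =
  [   0.90    -0.25    -0.20    -0.10]
  [  -0.30     1.00    -0.20    -0.15]
  [   0.00    -0.40     0.95     0.00]
  [  -0.25    -0.20    -0.20     0.80]
Compute the cofactors C_ij = (−1)^(i+j)·(3×3 minor ij) of I−A; the adjugate is their transpose:
adj(I−A) = Cᵀ =
  [ 0.655500   0.281000   0.225500   0.134625]
  [ 0.263625   0.660250   0.227500   0.156750]
  [ 0.111000   0.278000   0.592625   0.066000]
  [ 0.298500   0.322375   0.275500   0.687750]
det(I−A) = Σ_j (I−A)_1j·C_1j = (0.90)(0.655500) + (-0.25)(0.263625) + (-0.20)(0.111000) + (-0.10)(0.298500) = 0.47199375
(I − A)⁻¹ = adj(I−A) / det(I−A) ≈
  [   1.3888     0.5953     0.4778     0.2852]
  [   0.5585     1.3989     0.4820     0.3321]
  [   0.2352     0.5890     1.2556     0.1398]
  [   0.6324     0.6830     0.5837     1.4571]
First solve x = (I − A)⁻¹ d = adj(I−A)·d / det(I−A); in particular x_T = (0.298500·310 + 0.322375·220 + 0.275500·160 + 0.687750·360) / 0.47199375 = 455.1275 / 0.47199375 ≈ 964.2659.
Intermediate flow from T to T: z_TT = a_TT · x_T = 0.20 × 455.1275 / 0.47199375 = 91.0255 / 0.47199375 ≈ 192.85.

z_TT = 192.85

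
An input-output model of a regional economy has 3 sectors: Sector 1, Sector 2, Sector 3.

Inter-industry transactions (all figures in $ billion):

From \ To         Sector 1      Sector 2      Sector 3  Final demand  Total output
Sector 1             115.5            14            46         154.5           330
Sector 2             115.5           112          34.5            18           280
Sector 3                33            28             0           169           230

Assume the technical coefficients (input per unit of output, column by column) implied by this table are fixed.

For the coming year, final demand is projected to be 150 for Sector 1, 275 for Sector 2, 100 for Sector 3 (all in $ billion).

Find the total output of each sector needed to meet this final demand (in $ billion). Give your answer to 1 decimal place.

Technical coefficients a_ij = z_ij / X_j:
  a_11 = 115.5/330 = 0.35, a_21 = 115.5/330 = 0.35, a_31 = 33/330 = 0.10
  a_12 = 14/280 = 0.05, a_22 = 112/280 = 0.40, a_32 = 28/280 = 0.10
  a_13 = 46/230 = 0.20, a_23 = 34.5/230 = 0.15, a_33 = 0/230 = 0.00
I − A =
  [   0.65    -0.05    -0.20]
  [  -0.35     0.60    -0.15]
  [  -0.10    -0.10     1.00]
Cofactors of I−A, C_ij = (−1)^(i+j)·(minor ij) (rows/columns in the sector order above):
  C_11 = (0.60)(1.00) − (-0.15)(-0.10) = 0.5850
  C_12 = −[(-0.35)(1.00) − (-0.15)(-0.10)] = 0.3650
  C_13 = (-0.35)(-0.10) − (0.60)(-0.10) = 0.0950
  C_21 = −[(-0.05)(1.00) − (-0.20)(-0.10)] = 0.0700
  C_22 = (0.65)(1.00) − (-0.20)(-0.10) = 0.6300
  C_23 = −[(0.65)(-0.10) − (-0.05)(-0.10)] = 0.0700
  C_31 = (-0.05)(-0.15) − (-0.20)(0.60) = 0.1275
  C_32 = −[(0.65)(-0.15) − (-0.20)(-0.35)] = 0.1675
  C_33 = (0.65)(0.60) − (-0.05)(-0.35) = 0.3725
det(I−A) = Σ_j (I−A)_1j·C_1j = (0.65)(0.5850) + (-0.05)(0.3650) + (-0.20)(0.0950) = 0.3430
adj(I−A) = Cᵀ =
  [ 0.5850   0.0700   0.1275]
  [ 0.3650   0.6300   0.1675]
  [ 0.0950   0.0700   0.3725]
(I − A)⁻¹ = adj(I−A) / det(I−A) ≈
  [   1.7055     0.2041     0.3717]
  [   1.0641     1.8367     0.4883]
  [   0.2770     0.2041     1.0860]
x = (I − A)⁻¹ d = adj(I−A)·d / det(I−A), with det(I−A) = 0.3430:
  x_1 = (0.5850·150 + 0.0700·275 + 0.1275·100) / 0.3430 = 119.75 / 0.3430 ≈ 349.1
  x_2 = (0.3650·150 + 0.6300·275 + 0.1675·100) / 0.3430 = 244.75 / 0.3430 ≈ 713.6
  x_3 = (0.0950·150 + 0.0700·275 + 0.3725·100) / 0.3430 = 70.75 / 0.3430 ≈ 206.3

x_1 = 349.1, x_2 = 713.6, x_3 = 206.3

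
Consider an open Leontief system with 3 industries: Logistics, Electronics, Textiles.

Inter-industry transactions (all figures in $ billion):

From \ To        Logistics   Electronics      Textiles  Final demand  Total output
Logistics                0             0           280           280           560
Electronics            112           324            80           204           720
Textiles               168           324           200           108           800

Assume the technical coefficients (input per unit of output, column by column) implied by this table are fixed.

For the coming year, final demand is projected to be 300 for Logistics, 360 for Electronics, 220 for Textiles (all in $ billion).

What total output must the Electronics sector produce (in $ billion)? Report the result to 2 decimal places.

x_E = 1162.98

Technical coefficients a_ij = z_ij / X_j:
  a_LL = 0/560 = 0.00, a_EL = 112/560 = 0.20, a_TL = 168/560 = 0.30
  a_LE = 0/720 = 0.00, a_EE = 324/720 = 0.45, a_TE = 324/720 = 0.45
  a_LT = 280/800 = 0.35, a_ET = 80/800 = 0.10, a_TT = 200/800 = 0.25
I − A =
  [   1.00     0.00    -0.35]
  [  -0.20     0.55    -0.10]
  [  -0.30    -0.45     0.75]
Cofactors of I−A, C_ij = (−1)^(i+j)·(minor ij) (rows/columns in the sector order above):
  C_11 = (0.55)(0.75) − (-0.10)(-0.45) = 0.3675
  C_12 = −[(-0.20)(0.75) − (-0.10)(-0.30)] = 0.1800
  C_13 = (-0.20)(-0.45) − (0.55)(-0.30) = 0.2550
  C_21 = −[(0.00)(0.75) − (-0.35)(-0.45)] = 0.1575
  C_22 = (1.00)(0.75) − (-0.35)(-0.30) = 0.6450
  C_23 = −[(1.00)(-0.45) − (0.00)(-0.30)] = 0.4500
  C_31 = (0.00)(-0.10) − (-0.35)(0.55) = 0.1925
  C_32 = −[(1.00)(-0.10) − (-0.35)(-0.20)] = 0.1700
  C_33 = (1.00)(0.55) − (0.00)(-0.20) = 0.5500
det(I−A) = Σ_j (I−A)_1j·C_1j = (1.00)(0.3675) + (0.00)(0.1800) + (-0.35)(0.2550) = 0.27825
adj(I−A) = Cᵀ =
  [ 0.3675   0.1575   0.1925]
  [ 0.1800   0.6450   0.1700]
  [ 0.2550   0.4500   0.5500]
(I − A)⁻¹ = adj(I−A) / det(I−A) ≈
  [   1.3208     0.5660     0.6918]
  [   0.6469     2.3181     0.6110]
  [   0.9164     1.6173     1.9766]
x = (I − A)⁻¹ d = adj(I−A)·d / det(I−A), with det(I−A) = 0.27825:
  x_L = (0.3675·300 + 0.1575·360 + 0.1925·220) / 0.27825 = 209.30 / 0.27825 ≈ 752.20
  x_E = (0.1800·300 + 0.6450·360 + 0.1700·220) / 0.27825 = 323.60 / 0.27825 ≈ 1162.98
  x_T = (0.2550·300 + 0.4500·360 + 0.5500·220) / 0.27825 = 359.50 / 0.27825 ≈ 1292.00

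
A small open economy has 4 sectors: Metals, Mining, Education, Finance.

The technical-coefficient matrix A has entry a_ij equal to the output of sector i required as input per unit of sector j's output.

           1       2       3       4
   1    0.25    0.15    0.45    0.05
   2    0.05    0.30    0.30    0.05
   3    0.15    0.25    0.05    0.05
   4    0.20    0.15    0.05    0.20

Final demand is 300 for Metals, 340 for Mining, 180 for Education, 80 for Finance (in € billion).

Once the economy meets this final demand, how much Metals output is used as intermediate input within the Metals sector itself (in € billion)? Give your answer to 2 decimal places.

z_11 = 240.04

I − A =
  [   0.75    -0.15    -0.45    -0.05]
  [  -0.05     0.70    -0.30    -0.05]
  [  -0.15    -0.25     0.95    -0.05]
  [  -0.20    -0.15    -0.05     0.80]
Compute the cofactors C_ij = (−1)^(i+j)·(3×3 minor ij) of I−A; the adjugate is their transpose:
adj(I−A) = Cᵀ =
  [ 0.46025   0.21475   0.28900   0.06025]
  [ 0.08675   0.49975   0.20150   0.04925]
  [ 0.10275   0.17375   0.39950   0.04225]
  [ 0.13775   0.15825   0.13500   0.37575]
det(I−A) = Σ_j (I−A)_1j·C_1j = (0.75)(0.46025) + (-0.15)(0.08675) + (-0.45)(0.10275) + (-0.05)(0.13775) = 0.27905
(I − A)⁻¹ = adj(I−A) / det(I−A) ≈
  [   1.6493     0.7696     1.0357     0.2159]
  [   0.3109     1.7909     0.7221     0.1765]
  [   0.3682     0.6226     1.4316     0.1514]
  [   0.4936     0.5671     0.4838     1.3465]
First solve x = (I − A)⁻¹ d = adj(I−A)·d / det(I−A); in particular x_1 = (0.46025·300 + 0.21475·340 + 0.28900·180 + 0.06025·80) / 0.27905 = 267.93 / 0.27905 ≈ 960.1505.
Intermediate flow from 1 to 1: z_11 = a_11 · x_1 = 0.25 × 267.93 / 0.27905 = 66.9825 / 0.27905 ≈ 240.04.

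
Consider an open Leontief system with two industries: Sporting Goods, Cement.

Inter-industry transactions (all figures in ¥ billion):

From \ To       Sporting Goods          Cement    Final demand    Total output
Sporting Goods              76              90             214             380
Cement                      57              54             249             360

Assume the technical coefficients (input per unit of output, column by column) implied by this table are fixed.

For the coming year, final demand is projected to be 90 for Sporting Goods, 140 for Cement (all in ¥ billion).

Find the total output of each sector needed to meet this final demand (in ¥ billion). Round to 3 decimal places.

x_S = 173.541, x_C = 195.331

Technical coefficients a_ij = z_ij / X_j:
  a_SS = 76/380 = 0.20, a_CS = 57/380 = 0.15
  a_SC = 90/360 = 0.25, a_CC = 54/360 = 0.15
I − A =
  [   0.80    -0.25]
  [  -0.15     0.85]
det(I−A) = (0.80)(0.85) − (-0.25)(-0.15) = 0.6425
adj(I−A) = [[0.85, 0.25], [0.15, 0.80]]
(I − A)⁻¹ = adj(I−A) / det(I−A) ≈
  [   1.3230     0.3891]
  [   0.2335     1.2451]
x = (I − A)⁻¹ d = adj(I−A)·d / det(I−A), with det(I−A) = 0.6425:
  x_S = (0.85·90 + 0.25·140) / 0.6425 = 111.50 / 0.6425 ≈ 173.541
  x_C = (0.15·90 + 0.80·140) / 0.6425 = 125.50 / 0.6425 ≈ 195.331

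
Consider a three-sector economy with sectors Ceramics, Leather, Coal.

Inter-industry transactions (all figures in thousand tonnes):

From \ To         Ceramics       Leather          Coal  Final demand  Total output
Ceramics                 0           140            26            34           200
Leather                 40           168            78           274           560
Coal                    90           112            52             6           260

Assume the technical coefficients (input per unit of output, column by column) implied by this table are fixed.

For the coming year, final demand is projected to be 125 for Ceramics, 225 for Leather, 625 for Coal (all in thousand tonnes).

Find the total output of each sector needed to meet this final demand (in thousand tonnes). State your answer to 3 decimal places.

x_1 = 518.554, x_2 = 1040.947, x_3 = 1333.173

Technical coefficients a_ij = z_ij / X_j:
  a_11 = 0/200 = 0.00, a_21 = 40/200 = 0.20, a_31 = 90/200 = 0.45
  a_12 = 140/560 = 0.25, a_22 = 168/560 = 0.30, a_32 = 112/560 = 0.20
  a_13 = 26/260 = 0.10, a_23 = 78/260 = 0.30, a_33 = 52/260 = 0.20
I − A =
  [   1.00    -0.25    -0.10]
  [  -0.20     0.70    -0.30]
  [  -0.45    -0.20     0.80]
Cofactors of I−A, C_ij = (−1)^(i+j)·(minor ij) (rows/columns in the sector order above):
  C_11 = (0.70)(0.80) − (-0.30)(-0.20) = 0.5000
  C_12 = −[(-0.20)(0.80) − (-0.30)(-0.45)] = 0.2950
  C_13 = (-0.20)(-0.20) − (0.70)(-0.45) = 0.3550
  C_21 = −[(-0.25)(0.80) − (-0.10)(-0.20)] = 0.2200
  C_22 = (1.00)(0.80) − (-0.10)(-0.45) = 0.7550
  C_23 = −[(1.00)(-0.20) − (-0.25)(-0.45)] = 0.3125
  C_31 = (-0.25)(-0.30) − (-0.10)(0.70) = 0.1450
  C_32 = −[(1.00)(-0.30) − (-0.10)(-0.20)] = 0.3200
  C_33 = (1.00)(0.70) − (-0.25)(-0.20) = 0.6500
det(I−A) = Σ_j (I−A)_1j·C_1j = (1.00)(0.5000) + (-0.25)(0.2950) + (-0.10)(0.3550) = 0.39075
adj(I−A) = Cᵀ =
  [ 0.5000   0.2200   0.1450]
  [ 0.2950   0.7550   0.3200]
  [ 0.3550   0.3125   0.6500]
(I − A)⁻¹ = adj(I−A) / det(I−A) ≈
  [   1.2796     0.5630     0.3711]
  [   0.7550     1.9322     0.8189]
  [   0.9085     0.7997     1.6635]
x = (I − A)⁻¹ d = adj(I−A)·d / det(I−A), with det(I−A) = 0.39075:
  x_1 = (0.5000·125 + 0.2200·225 + 0.1450·625) / 0.39075 = 202.625 / 0.39075 ≈ 518.554
  x_2 = (0.2950·125 + 0.7550·225 + 0.3200·625) / 0.39075 = 406.75 / 0.39075 ≈ 1040.947
  x_3 = (0.3550·125 + 0.3125·225 + 0.6500·625) / 0.39075 = 520.9375 / 0.39075 ≈ 1333.173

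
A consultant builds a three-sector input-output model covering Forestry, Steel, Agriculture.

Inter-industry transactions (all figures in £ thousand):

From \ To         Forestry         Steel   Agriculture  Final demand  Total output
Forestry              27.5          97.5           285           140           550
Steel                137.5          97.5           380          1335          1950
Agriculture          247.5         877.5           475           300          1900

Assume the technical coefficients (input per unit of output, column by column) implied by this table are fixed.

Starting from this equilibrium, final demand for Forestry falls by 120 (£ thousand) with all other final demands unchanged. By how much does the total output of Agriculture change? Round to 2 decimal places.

Δx_3 = -130.51

Technical coefficients a_ij = z_ij / X_j:
  a_11 = 27.5/550 = 0.05, a_21 = 137.5/550 = 0.25, a_31 = 247.5/550 = 0.45
  a_12 = 97.5/1950 = 0.05, a_22 = 97.5/1950 = 0.05, a_32 = 877.5/1950 = 0.45
  a_13 = 285/1900 = 0.15, a_23 = 380/1900 = 0.20, a_33 = 475/1900 = 0.25
I − A =
  [   0.95    -0.05    -0.15]
  [  -0.25     0.95    -0.20]
  [  -0.45    -0.45     0.75]
Cofactors of I−A, C_ij = (−1)^(i+j)·(minor ij) (rows/columns in the sector order above):
  C_11 = (0.95)(0.75) − (-0.20)(-0.45) = 0.6225
  C_12 = −[(-0.25)(0.75) − (-0.20)(-0.45)] = 0.2775
  C_13 = (-0.25)(-0.45) − (0.95)(-0.45) = 0.5400
  C_21 = −[(-0.05)(0.75) − (-0.15)(-0.45)] = 0.1050
  C_22 = (0.95)(0.75) − (-0.15)(-0.45) = 0.6450
  C_23 = −[(0.95)(-0.45) − (-0.05)(-0.45)] = 0.4500
  C_31 = (-0.05)(-0.20) − (-0.15)(0.95) = 0.1525
  C_32 = −[(0.95)(-0.20) − (-0.15)(-0.25)] = 0.2275
  C_33 = (0.95)(0.95) − (-0.05)(-0.25) = 0.8900
det(I−A) = Σ_j (I−A)_1j·C_1j = (0.95)(0.6225) + (-0.05)(0.2775) + (-0.15)(0.5400) = 0.4965
adj(I−A) = Cᵀ =
  [ 0.6225   0.1050   0.1525]
  [ 0.2775   0.6450   0.2275]
  [ 0.5400   0.4500   0.8900]
(I − A)⁻¹ = adj(I−A) / det(I−A) ≈
  [   1.2538     0.2115     0.3072]
  [   0.5589     1.2991     0.4582]
  [   1.0876     0.9063     1.7925]
Δx = (I − A)⁻¹ Δd with Δd having -120 in the Forestry component and 0 elsewhere.
So Δx_3 = L_31 · (-120), where L_31 = adj(I−A)_31 / det(I−A) = 0.5400 / 0.4965.
Δx_3 = 0.5400 × (-120) / 0.4965 = -64.80 / 0.4965 ≈ -130.51.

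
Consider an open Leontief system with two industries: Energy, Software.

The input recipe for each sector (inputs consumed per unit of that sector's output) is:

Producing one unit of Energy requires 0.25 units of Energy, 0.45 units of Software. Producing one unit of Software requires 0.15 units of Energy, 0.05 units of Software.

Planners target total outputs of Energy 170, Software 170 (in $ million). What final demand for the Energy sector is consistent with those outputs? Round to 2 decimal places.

d_E = 102.00

I − A =
  [   0.75    -0.15]
  [  -0.45     0.95]
d = (I − A) x:
  d_E = (+0.75)·170 + (-0.15)·170 = 102.00
  d_S = (-0.45)·170 + (+0.95)·170 = 85.00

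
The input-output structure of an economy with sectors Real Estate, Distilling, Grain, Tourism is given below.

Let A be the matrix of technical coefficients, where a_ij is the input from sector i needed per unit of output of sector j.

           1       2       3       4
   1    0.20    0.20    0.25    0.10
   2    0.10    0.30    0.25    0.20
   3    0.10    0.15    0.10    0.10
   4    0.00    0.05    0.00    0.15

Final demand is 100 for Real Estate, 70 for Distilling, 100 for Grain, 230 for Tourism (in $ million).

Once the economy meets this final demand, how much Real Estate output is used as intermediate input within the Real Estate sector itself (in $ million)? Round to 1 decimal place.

z_11 = 62.0

I − A =
  [   0.80    -0.20    -0.25    -0.10]
  [  -0.10     0.70    -0.25    -0.20]
  [  -0.10    -0.15     0.90    -0.10]
  [   0.00    -0.05     0.00     0.85]
Compute the cofactors C_ij = (−1)^(i+j)·(3×3 minor ij) of I−A; the adjugate is their transpose:
adj(I−A) = Cᵀ =
  [ 0.493375   0.190625   0.190000   0.125250]
  [ 0.097750   0.590750   0.191250   0.173000]
  [ 0.071750   0.123500   0.450500   0.090500]
  [ 0.005750   0.034750   0.011250   0.429750]
det(I−A) = Σ_j (I−A)_1j·C_1j = (0.80)(0.493375) + (-0.20)(0.097750) + (-0.25)(0.071750) + (-0.10)(0.005750) = 0.3566375
(I − A)⁻¹ = adj(I−A) / det(I−A) ≈
  [   1.3834     0.5345     0.5328     0.3512]
  [   0.2741     1.6564     0.5363     0.4851]
  [   0.2012     0.3463     1.2632     0.2538]
  [   0.0161     0.0974     0.0315     1.2050]
First solve x = (I − A)⁻¹ d = adj(I−A)·d / det(I−A); in particular x_1 = (0.493375·100 + 0.190625·70 + 0.190000·100 + 0.125250·230) / 0.3566375 = 110.48875 / 0.3566375 ≈ 309.807.
Intermediate flow from 1 to 1: z_11 = a_11 · x_1 = 0.20 × 110.48875 / 0.3566375 = 22.09775 / 0.3566375 ≈ 62.0.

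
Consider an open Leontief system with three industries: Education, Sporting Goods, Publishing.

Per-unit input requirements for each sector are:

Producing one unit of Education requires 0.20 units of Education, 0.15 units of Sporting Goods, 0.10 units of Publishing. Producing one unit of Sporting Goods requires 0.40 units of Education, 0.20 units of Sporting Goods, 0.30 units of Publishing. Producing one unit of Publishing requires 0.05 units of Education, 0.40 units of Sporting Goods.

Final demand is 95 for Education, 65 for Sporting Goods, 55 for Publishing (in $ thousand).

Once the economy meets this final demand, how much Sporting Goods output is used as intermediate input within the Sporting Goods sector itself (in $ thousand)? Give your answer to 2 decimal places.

z_22 = 38.00

I − A =
  [   0.80    -0.40    -0.05]
  [  -0.15     0.80    -0.40]
  [  -0.10    -0.30     1.00]
Cofactors of I−A, C_ij = (−1)^(i+j)·(minor ij) (rows/columns in the sector order above):
  C_11 = (0.80)(1.00) − (-0.40)(-0.30) = 0.6800
  C_12 = −[(-0.15)(1.00) − (-0.40)(-0.10)] = 0.1900
  C_13 = (-0.15)(-0.30) − (0.80)(-0.10) = 0.1250
  C_21 = −[(-0.40)(1.00) − (-0.05)(-0.30)] = 0.4150
  C_22 = (0.80)(1.00) − (-0.05)(-0.10) = 0.7950
  C_23 = −[(0.80)(-0.30) − (-0.40)(-0.10)] = 0.2800
  C_31 = (-0.40)(-0.40) − (-0.05)(0.80) = 0.2000
  C_32 = −[(0.80)(-0.40) − (-0.05)(-0.15)] = 0.3275
  C_33 = (0.80)(0.80) − (-0.40)(-0.15) = 0.5800
det(I−A) = Σ_j (I−A)_1j·C_1j = (0.80)(0.6800) + (-0.40)(0.1900) + (-0.05)(0.1250) = 0.46175
adj(I−A) = Cᵀ =
  [ 0.6800   0.4150   0.2000]
  [ 0.1900   0.7950   0.3275]
  [ 0.1250   0.2800   0.5800]
(I − A)⁻¹ = adj(I−A) / det(I−A) ≈
  [   1.4727     0.8988     0.4331]
  [   0.4115     1.7217     0.7093]
  [   0.2707     0.6064     1.2561]
First solve x = (I − A)⁻¹ d = adj(I−A)·d / det(I−A); in particular x_2 = (0.1900·95 + 0.7950·65 + 0.3275·55) / 0.46175 = 87.7375 / 0.46175 ≈ 190.0108.
Intermediate flow from 2 to 2: z_22 = a_22 · x_2 = 0.20 × 87.7375 / 0.46175 = 17.5475 / 0.46175 ≈ 38.00.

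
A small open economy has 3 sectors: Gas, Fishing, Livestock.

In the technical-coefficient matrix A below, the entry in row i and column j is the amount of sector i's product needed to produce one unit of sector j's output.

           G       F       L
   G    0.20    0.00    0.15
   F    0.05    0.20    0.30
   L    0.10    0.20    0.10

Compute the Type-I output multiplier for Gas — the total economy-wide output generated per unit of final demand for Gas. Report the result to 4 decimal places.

I − A =
  [   0.80     0.00    -0.15]
  [  -0.05     0.80    -0.30]
  [  -0.10    -0.20     0.90]
Cofactors of I−A, C_ij = (−1)^(i+j)·(minor ij) (rows/columns in the sector order above):
  C_11 = (0.80)(0.90) − (-0.30)(-0.20) = 0.6600
  C_12 = −[(-0.05)(0.90) − (-0.30)(-0.10)] = 0.0750
  C_13 = (-0.05)(-0.20) − (0.80)(-0.10) = 0.0900
  C_21 = −[(0.00)(0.90) − (-0.15)(-0.20)] = 0.0300
  C_22 = (0.80)(0.90) − (-0.15)(-0.10) = 0.7050
  C_23 = −[(0.80)(-0.20) − (0.00)(-0.10)] = 0.1600
  C_31 = (0.00)(-0.30) − (-0.15)(0.80) = 0.1200
  C_32 = −[(0.80)(-0.30) − (-0.15)(-0.05)] = 0.2475
  C_33 = (0.80)(0.80) − (0.00)(-0.05) = 0.6400
det(I−A) = Σ_j (I−A)_1j·C_1j = (0.80)(0.6600) + (0.00)(0.0750) + (-0.15)(0.0900) = 0.5145
adj(I−A) = Cᵀ =
  [ 0.6600   0.0300   0.1200]
  [ 0.0750   0.7050   0.2475]
  [ 0.0900   0.1600   0.6400]
(I − A)⁻¹ = adj(I−A) / det(I−A) ≈
  [   1.28280     0.05831     0.23324]
  [   0.14577     1.37026     0.48105]
  [   0.17493     0.31098     1.24393]
The output multiplier for sector j is the column-j sum of the Leontief inverse (I − A)⁻¹ = adj(I−A) / det(I−A).
Column G of adj(I−A): (0.6600, 0.0750, 0.0900); det(I−A) = 0.5145.
m_G = (0.6600 + 0.0750 + 0.0900) / 0.5145 = 0.825 / 0.5145 ≈ 1.6035.

m_G = 1.6035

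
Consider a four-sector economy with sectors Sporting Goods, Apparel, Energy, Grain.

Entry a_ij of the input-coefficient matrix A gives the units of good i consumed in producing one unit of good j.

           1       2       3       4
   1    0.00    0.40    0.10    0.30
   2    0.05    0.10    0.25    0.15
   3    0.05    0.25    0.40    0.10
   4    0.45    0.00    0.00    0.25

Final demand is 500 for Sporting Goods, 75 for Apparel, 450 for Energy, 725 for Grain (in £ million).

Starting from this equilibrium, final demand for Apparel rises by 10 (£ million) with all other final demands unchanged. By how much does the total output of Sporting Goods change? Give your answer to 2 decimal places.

I − A =
  [   1.00    -0.40    -0.10    -0.30]
  [  -0.05     0.90    -0.25    -0.15]
  [  -0.05    -0.25     0.60    -0.10]
  [  -0.45     0.00     0.00     0.75]
Compute the cofactors C_ij = (−1)^(i+j)·(3×3 minor ij) of I−A; the adjugate is their transpose:
adj(I−A) = Cᵀ =
  [ 0.358125   0.198750   0.142500   0.202000]
  [ 0.083625   0.360750   0.164250   0.127500]
  [ 0.100500   0.186750   0.511500   0.145750]
  [ 0.214875   0.119250   0.085500   0.454750]
det(I−A) = Σ_j (I−A)_1j·C_1j = (1.00)(0.358125) + (-0.40)(0.083625) + (-0.10)(0.100500) + (-0.30)(0.214875) = 0.2501625
(I − A)⁻¹ = adj(I−A) / det(I−A) ≈
  [   1.4316     0.7945     0.5696     0.8075]
  [   0.3343     1.4421     0.6566     0.5097]
  [   0.4017     0.7465     2.0447     0.5826]
  [   0.8589     0.4767     0.3418     1.8178]
Δx = (I − A)⁻¹ Δd with Δd having +10 in the Apparel component and 0 elsewhere.
So Δx_1 = L_12 · (+10), where L_12 = adj(I−A)_12 / det(I−A) = 0.198750 / 0.2501625.
Δx_1 = 0.198750 × (+10) / 0.2501625 = 1.9875 / 0.2501625 ≈ 7.94.

Δx_1 = 7.94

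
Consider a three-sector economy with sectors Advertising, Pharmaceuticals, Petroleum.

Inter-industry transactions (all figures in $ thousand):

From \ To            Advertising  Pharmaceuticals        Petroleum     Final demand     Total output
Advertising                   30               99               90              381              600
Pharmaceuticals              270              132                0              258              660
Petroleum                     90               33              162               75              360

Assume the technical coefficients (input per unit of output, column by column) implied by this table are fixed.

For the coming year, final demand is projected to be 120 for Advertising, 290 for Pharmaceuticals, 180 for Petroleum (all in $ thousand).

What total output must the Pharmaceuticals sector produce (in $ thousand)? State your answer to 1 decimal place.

Technical coefficients a_ij = z_ij / X_j:
  a_11 = 30/600 = 0.05, a_21 = 270/600 = 0.45, a_31 = 90/600 = 0.15
  a_12 = 99/660 = 0.15, a_22 = 132/660 = 0.20, a_32 = 33/660 = 0.05
  a_13 = 90/360 = 0.25, a_23 = 0/360 = 0.00, a_33 = 162/360 = 0.45
I − A =
  [   0.95    -0.15    -0.25]
  [  -0.45     0.80     0.00]
  [  -0.15    -0.05     0.55]
Cofactors of I−A, C_ij = (−1)^(i+j)·(minor ij) (rows/columns in the sector order above):
  C_11 = (0.80)(0.55) − (0.00)(-0.05) = 0.4400
  C_12 = −[(-0.45)(0.55) − (0.00)(-0.15)] = 0.2475
  C_13 = (-0.45)(-0.05) − (0.80)(-0.15) = 0.1425
  C_21 = −[(-0.15)(0.55) − (-0.25)(-0.05)] = 0.0950
  C_22 = (0.95)(0.55) − (-0.25)(-0.15) = 0.4850
  C_23 = −[(0.95)(-0.05) − (-0.15)(-0.15)] = 0.0700
  C_31 = (-0.15)(0.00) − (-0.25)(0.80) = 0.2000
  C_32 = −[(0.95)(0.00) − (-0.25)(-0.45)] = 0.1125
  C_33 = (0.95)(0.80) − (-0.15)(-0.45) = 0.6925
det(I−A) = Σ_j (I−A)_1j·C_1j = (0.95)(0.4400) + (-0.15)(0.2475) + (-0.25)(0.1425) = 0.34525
adj(I−A) = Cᵀ =
  [ 0.4400   0.0950   0.2000]
  [ 0.2475   0.4850   0.1125]
  [ 0.1425   0.0700   0.6925]
(I − A)⁻¹ = adj(I−A) / det(I−A) ≈
  [   1.2744     0.2752     0.5793]
  [   0.7169     1.4048     0.3259]
  [   0.4127     0.2028     2.0058]
x = (I − A)⁻¹ d = adj(I−A)·d / det(I−A), with det(I−A) = 0.34525:
  x_1 = (0.4400·120 + 0.0950·290 + 0.2000·180) / 0.34525 = 116.35 / 0.34525 ≈ 337.0
  x_2 = (0.2475·120 + 0.4850·290 + 0.1125·180) / 0.34525 = 190.60 / 0.34525 ≈ 552.1
  x_3 = (0.1425·120 + 0.0700·290 + 0.6925·180) / 0.34525 = 162.05 / 0.34525 ≈ 469.4

x_2 = 552.1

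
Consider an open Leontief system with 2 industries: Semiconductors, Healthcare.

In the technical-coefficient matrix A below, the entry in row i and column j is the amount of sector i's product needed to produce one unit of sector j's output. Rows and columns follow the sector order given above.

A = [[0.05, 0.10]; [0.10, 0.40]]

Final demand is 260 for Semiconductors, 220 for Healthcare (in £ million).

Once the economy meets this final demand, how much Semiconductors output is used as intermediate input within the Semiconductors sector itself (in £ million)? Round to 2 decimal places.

I − A =
  [   0.95    -0.10]
  [  -0.10     0.60]
det(I−A) = (0.95)(0.60) − (-0.10)(-0.10) = 0.5600
adj(I−A) = [[0.60, 0.10], [0.10, 0.95]]
(I − A)⁻¹ = adj(I−A) / det(I−A) ≈
  [   1.0714     0.1786]
  [   0.1786     1.6964]
First solve x = (I − A)⁻¹ d = adj(I−A)·d / det(I−A); in particular x_S = (0.60·260 + 0.10·220) / 0.5600 = 178.00 / 0.5600 ≈ 317.8571.
Intermediate flow from S to S: z_SS = a_SS · x_S = 0.05 × 178.00 / 0.5600 = 8.90 / 0.5600 ≈ 15.89.

z_SS = 15.89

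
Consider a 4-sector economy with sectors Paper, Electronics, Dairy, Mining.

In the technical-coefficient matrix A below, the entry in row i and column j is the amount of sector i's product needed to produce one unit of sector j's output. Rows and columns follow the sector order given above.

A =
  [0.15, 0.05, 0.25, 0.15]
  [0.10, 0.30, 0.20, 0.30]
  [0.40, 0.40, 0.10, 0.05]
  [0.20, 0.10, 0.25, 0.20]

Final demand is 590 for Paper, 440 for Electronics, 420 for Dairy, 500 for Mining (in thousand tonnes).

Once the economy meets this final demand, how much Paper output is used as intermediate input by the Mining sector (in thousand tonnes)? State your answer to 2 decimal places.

I − A =
  [   0.85    -0.05    -0.25    -0.15]
  [  -0.10     0.70    -0.20    -0.30]
  [  -0.40    -0.40     0.90    -0.05]
  [  -0.20    -0.10    -0.25     0.80]
Compute the cofactors C_ij = (−1)^(i+j)·(3×3 minor ij) of I−A; the adjugate is their transpose:
adj(I−A) = Cᵀ =
  [ 0.373250   0.145125   0.173500   0.135250]
  [ 0.220750   0.476875   0.232500   0.234750]
  [ 0.275500   0.286750   0.421000   0.185500]
  [ 0.207000   0.185500   0.204000   0.379000]
det(I−A) = Σ_j (I−A)_1j·C_1j = (0.85)(0.373250) + (-0.05)(0.220750) + (-0.25)(0.275500) + (-0.15)(0.207000) = 0.2063
(I − A)⁻¹ = adj(I−A) / det(I−A) ≈
  [   1.8093     0.7035     0.8410     0.6556]
  [   1.0700     2.3116     1.1270     1.1379]
  [   1.3354     1.3900     2.0407     0.8992]
  [   1.0034     0.8992     0.9889     1.8371]
First solve x = (I − A)⁻¹ d = adj(I−A)·d / det(I−A); in particular x_M = (0.207000·590 + 0.185500·440 + 0.204000·420 + 0.379000·500) / 0.2063 = 478.93 / 0.2063 ≈ 2321.5221.
Intermediate flow from P to M: z_PM = a_PM · x_M = 0.15 × 478.93 / 0.2063 = 71.8395 / 0.2063 ≈ 348.23.

z_PM = 348.23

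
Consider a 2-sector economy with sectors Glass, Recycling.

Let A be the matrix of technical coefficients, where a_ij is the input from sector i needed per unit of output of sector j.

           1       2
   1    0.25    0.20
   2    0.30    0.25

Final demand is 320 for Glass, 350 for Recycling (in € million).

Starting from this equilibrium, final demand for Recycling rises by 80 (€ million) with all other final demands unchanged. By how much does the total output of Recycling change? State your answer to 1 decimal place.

Δx_2 = 119.4

I − A =
  [   0.75    -0.20]
  [  -0.30     0.75]
det(I−A) = (0.75)(0.75) − (-0.20)(-0.30) = 0.5025
adj(I−A) = [[0.75, 0.20], [0.30, 0.75]]
(I − A)⁻¹ = adj(I−A) / det(I−A) ≈
  [   1.4925     0.3980]
  [   0.5970     1.4925]
Δx = (I − A)⁻¹ Δd with Δd having +80 in the Recycling component and 0 elsewhere.
So Δx_2 = L_22 · (+80), where L_22 = adj(I−A)_22 / det(I−A) = 0.75 / 0.5025.
Δx_2 = 0.75 × (+80) / 0.5025 = 60.00 / 0.5025 ≈ 119.4.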